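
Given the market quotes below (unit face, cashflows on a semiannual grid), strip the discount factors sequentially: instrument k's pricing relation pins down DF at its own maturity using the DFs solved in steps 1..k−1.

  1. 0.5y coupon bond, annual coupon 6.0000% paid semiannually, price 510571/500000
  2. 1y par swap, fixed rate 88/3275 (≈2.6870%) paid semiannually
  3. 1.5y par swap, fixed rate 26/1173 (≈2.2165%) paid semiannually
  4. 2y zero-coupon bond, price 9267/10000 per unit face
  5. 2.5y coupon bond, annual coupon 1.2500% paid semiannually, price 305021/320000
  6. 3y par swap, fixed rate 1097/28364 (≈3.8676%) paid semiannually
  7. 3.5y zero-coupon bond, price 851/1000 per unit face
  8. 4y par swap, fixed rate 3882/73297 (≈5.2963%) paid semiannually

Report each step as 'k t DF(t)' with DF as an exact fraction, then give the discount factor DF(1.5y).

step 1 [0.5y] bond c/2=3/100: DF=(510571/500000 − 3/100·(0))/(1+3/100) = 4957/5000 ≈ 0.991400
step 2 [1y] swap r/2=44/3275: DF=(1 − 44/3275·(0.991400))/(1+44/3275) = 1217/1250 ≈ 0.973600
step 3 [1.5y] swap r/2=13/1173: DF=(1 − 13/1173·(0.991400+0.973600))/(1+13/1173) = 387/400 ≈ 0.967500
step 4 [2y] zero: DF = P = 9267/10000 ≈ 0.926700
step 5 [2.5y] bond c/2=1/160: DF=(305021/320000 − 1/160·(0.991400+0.973600+0.967500+0.926700))/(1+1/160) = 9233/10000 ≈ 0.923300
step 6 [3y] swap r/2=1097/56728: DF=(1 − 1097/56728·(0.991400+0.973600+0.967500+0.926700+0.923300))/(1+1097/56728) = 8903/10000 ≈ 0.890300
step 7 [3.5y] zero: DF = P = 851/1000 ≈ 0.851000
step 8 [4y] swap r/2=1941/73297: DF=(1 − 1941/73297·(0.991400+0.973600+0.967500+0.926700+0.923300+0.890300+0.851000))/(1+1941/73297) = 8059/10000 ≈ 0.805900

1 1/2 4957/5000
2 1 1217/1250
3 3/2 387/400
4 2 9267/10000
5 5/2 9233/10000
6 3 8903/10000
7 7/2 851/1000
8 4 8059/10000
DF(1.5y) = 387/400 ≈ 0.967500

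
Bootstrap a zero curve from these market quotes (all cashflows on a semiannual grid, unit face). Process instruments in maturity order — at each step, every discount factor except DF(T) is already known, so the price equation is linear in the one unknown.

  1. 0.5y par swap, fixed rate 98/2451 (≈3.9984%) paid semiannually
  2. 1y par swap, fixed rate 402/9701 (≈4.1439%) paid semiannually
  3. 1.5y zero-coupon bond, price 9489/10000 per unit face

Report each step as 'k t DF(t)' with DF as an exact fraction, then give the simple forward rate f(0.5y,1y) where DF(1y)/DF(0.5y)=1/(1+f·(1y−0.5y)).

1 1/2 2451/2500
2 1 4799/5000
3 3/2 9489/10000
f(0.5y,1y) = ((2451/2500)/(4799/5000) − 1)/(1/2) = 206/4799 ≈ 4.2926%

step 1 [0.5y] swap r/2=49/2451: DF=(1 − 49/2451·(0))/(1+49/2451) = 2451/2500 ≈ 0.980400
step 2 [1y] swap r/2=201/9701: DF=(1 − 201/9701·(0.980400))/(1+201/9701) = 4799/5000 ≈ 0.959800
step 3 [1.5y] zero: DF = P = 9489/10000 ≈ 0.948900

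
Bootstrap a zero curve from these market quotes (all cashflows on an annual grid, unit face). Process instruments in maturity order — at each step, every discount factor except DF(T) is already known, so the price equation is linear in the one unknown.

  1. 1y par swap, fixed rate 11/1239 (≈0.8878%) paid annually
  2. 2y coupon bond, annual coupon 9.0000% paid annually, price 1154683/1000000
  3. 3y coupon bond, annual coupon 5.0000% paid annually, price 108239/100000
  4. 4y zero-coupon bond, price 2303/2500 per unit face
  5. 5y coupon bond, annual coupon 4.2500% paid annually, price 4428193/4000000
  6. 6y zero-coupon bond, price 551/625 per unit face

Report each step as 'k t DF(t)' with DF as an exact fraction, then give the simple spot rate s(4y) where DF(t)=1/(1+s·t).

1 1 1239/1250
2 2 391/400
3 3 9371/10000
4 4 2303/2500
5 5 9059/10000
6 6 551/625
s(4y) = (1/(2303/2500) − 1)/(4) = 197/9212 ≈ 2.1385%

step 1 [1y] swap r/1=11/1239: DF=(1 − 11/1239·(0))/(1+11/1239) = 1239/1250 ≈ 0.991200
step 2 [2y] bond c/1=9/100: DF=(1154683/1000000 − 9/100·(0.991200))/(1+9/100) = 391/400 ≈ 0.977500
step 3 [3y] bond c/1=1/20: DF=(108239/100000 − 1/20·(0.991200+0.977500))/(1+1/20) = 9371/10000 ≈ 0.937100
step 4 [4y] zero: DF = P = 2303/2500 ≈ 0.921200
step 5 [5y] bond c/1=17/400: DF=(4428193/4000000 − 17/400·(0.991200+0.977500+0.937100+0.921200))/(1+17/400) = 9059/10000 ≈ 0.905900
step 6 [6y] zero: DF = P = 551/625 ≈ 0.881600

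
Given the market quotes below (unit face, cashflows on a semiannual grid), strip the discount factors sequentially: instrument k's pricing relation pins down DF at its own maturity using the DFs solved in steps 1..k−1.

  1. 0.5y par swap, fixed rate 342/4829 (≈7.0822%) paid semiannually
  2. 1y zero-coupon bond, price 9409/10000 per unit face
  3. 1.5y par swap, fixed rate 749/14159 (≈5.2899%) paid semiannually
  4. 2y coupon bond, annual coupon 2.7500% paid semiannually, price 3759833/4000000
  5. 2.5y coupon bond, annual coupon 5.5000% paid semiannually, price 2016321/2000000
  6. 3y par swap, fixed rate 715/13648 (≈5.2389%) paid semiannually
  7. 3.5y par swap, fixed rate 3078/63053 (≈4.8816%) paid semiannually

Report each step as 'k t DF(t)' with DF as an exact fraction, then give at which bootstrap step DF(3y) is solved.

1 1/2 4829/5000
2 1 9409/10000
3 3/2 9251/10000
4 2 1111/1250
5 5/2 551/625
6 3 857/1000
7 7/2 8461/10000
DF(3y) is solved at step 6

step 1 [0.5y] swap r/2=171/4829: DF=(1 − 171/4829·(0))/(1+171/4829) = 4829/5000 ≈ 0.965800
step 2 [1y] zero: DF = P = 9409/10000 ≈ 0.940900
step 3 [1.5y] swap r/2=749/28318: DF=(1 − 749/28318·(0.965800+0.940900))/(1+749/28318) = 9251/10000 ≈ 0.925100
step 4 [2y] bond c/2=11/800: DF=(3759833/4000000 − 11/800·(0.965800+0.940900+0.925100))/(1+11/800) = 1111/1250 ≈ 0.888800
step 5 [2.5y] bond c/2=11/400: DF=(2016321/2000000 − 11/400·(0.965800+0.940900+0.925100+0.888800))/(1+11/400) = 551/625 ≈ 0.881600
step 6 [3y] swap r/2=715/27296: DF=(1 − 715/27296·(0.965800+0.940900+0.925100+0.888800+0.881600))/(1+715/27296) = 857/1000 ≈ 0.857000
step 7 [3.5y] swap r/2=1539/63053: DF=(1 − 1539/63053·(0.965800+0.940900+0.925100+0.888800+0.881600+0.857000))/(1+1539/63053) = 8461/10000 ≈ 0.846100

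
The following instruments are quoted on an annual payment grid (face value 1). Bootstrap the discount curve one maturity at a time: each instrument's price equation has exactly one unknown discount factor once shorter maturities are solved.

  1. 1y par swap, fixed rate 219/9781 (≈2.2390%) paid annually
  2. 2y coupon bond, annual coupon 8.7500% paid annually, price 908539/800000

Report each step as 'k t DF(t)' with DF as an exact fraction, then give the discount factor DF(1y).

step 1 [1y] swap r/1=219/9781: DF=(1 − 219/9781·(0))/(1+219/9781) = 9781/10000 ≈ 0.978100
step 2 [2y] bond c/1=7/80: DF=(908539/800000 − 7/80·(0.978100))/(1+7/80) = 1207/1250 ≈ 0.965600

1 1 9781/10000
2 2 1207/1250
DF(1y) = 9781/10000 ≈ 0.978100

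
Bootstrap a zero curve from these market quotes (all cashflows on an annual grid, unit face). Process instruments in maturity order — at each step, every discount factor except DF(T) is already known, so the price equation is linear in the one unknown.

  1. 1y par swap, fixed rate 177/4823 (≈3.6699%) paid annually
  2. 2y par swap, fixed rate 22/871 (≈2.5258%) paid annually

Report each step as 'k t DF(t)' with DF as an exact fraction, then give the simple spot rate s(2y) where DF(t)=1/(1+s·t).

step 1 [1y] swap r/1=177/4823: DF=(1 − 177/4823·(0))/(1+177/4823) = 4823/5000 ≈ 0.964600
step 2 [2y] swap r/1=22/871: DF=(1 − 22/871·(0.964600))/(1+22/871) = 2379/2500 ≈ 0.951600

1 1 4823/5000
2 2 2379/2500
s(2y) = (1/(2379/2500) − 1)/(2) = 121/4758 ≈ 2.5431%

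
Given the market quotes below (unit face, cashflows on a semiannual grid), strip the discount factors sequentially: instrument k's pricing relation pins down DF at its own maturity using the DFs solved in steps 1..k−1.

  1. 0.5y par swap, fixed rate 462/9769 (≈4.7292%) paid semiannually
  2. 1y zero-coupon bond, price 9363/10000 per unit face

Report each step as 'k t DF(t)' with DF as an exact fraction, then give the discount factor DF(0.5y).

step 1 [0.5y] swap r/2=231/9769: DF=(1 − 231/9769·(0))/(1+231/9769) = 9769/10000 ≈ 0.976900
step 2 [1y] zero: DF = P = 9363/10000 ≈ 0.936300

1 1/2 9769/10000
2 1 9363/10000
DF(0.5y) = 9769/10000 ≈ 0.976900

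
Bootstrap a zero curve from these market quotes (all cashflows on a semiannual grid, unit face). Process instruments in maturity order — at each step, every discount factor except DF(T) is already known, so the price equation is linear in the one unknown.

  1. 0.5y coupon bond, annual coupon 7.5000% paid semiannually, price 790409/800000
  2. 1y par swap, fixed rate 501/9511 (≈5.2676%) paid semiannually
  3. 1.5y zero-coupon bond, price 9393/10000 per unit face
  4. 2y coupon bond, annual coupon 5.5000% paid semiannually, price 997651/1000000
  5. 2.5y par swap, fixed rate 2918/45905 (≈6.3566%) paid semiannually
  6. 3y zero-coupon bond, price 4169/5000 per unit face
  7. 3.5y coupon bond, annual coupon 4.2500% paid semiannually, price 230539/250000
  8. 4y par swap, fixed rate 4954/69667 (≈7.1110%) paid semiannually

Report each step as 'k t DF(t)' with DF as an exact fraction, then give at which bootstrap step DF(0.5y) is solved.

step 1 [0.5y] bond c/2=3/80: DF=(790409/800000 − 3/80·(0))/(1+3/80) = 9523/10000 ≈ 0.952300
step 2 [1y] swap r/2=501/19022: DF=(1 − 501/19022·(0.952300))/(1+501/19022) = 9499/10000 ≈ 0.949900
step 3 [1.5y] zero: DF = P = 9393/10000 ≈ 0.939300
step 4 [2y] bond c/2=11/400: DF=(997651/1000000 − 11/400·(0.952300+0.949900+0.939300))/(1+11/400) = 8949/10000 ≈ 0.894900
step 5 [2.5y] swap r/2=1459/45905: DF=(1 − 1459/45905·(0.952300+0.949900+0.939300+0.894900))/(1+1459/45905) = 8541/10000 ≈ 0.854100
step 6 [3y] zero: DF = P = 4169/5000 ≈ 0.833800
step 7 [3.5y] bond c/2=17/800: DF=(230539/250000 − 17/800·(0.952300+0.949900+0.939300+0.894900+0.854100+0.833800))/(1+17/800) = 7901/10000 ≈ 0.790100
step 8 [4y] swap r/2=2477/69667: DF=(1 − 2477/69667·(0.952300+0.949900+0.939300+0.894900+0.854100+0.833800+0.790100))/(1+2477/69667) = 7523/10000 ≈ 0.752300

1 1/2 9523/10000
2 1 9499/10000
3 3/2 9393/10000
4 2 8949/10000
5 5/2 8541/10000
6 3 4169/5000
7 7/2 7901/10000
8 4 7523/10000
DF(0.5y) is solved at step 1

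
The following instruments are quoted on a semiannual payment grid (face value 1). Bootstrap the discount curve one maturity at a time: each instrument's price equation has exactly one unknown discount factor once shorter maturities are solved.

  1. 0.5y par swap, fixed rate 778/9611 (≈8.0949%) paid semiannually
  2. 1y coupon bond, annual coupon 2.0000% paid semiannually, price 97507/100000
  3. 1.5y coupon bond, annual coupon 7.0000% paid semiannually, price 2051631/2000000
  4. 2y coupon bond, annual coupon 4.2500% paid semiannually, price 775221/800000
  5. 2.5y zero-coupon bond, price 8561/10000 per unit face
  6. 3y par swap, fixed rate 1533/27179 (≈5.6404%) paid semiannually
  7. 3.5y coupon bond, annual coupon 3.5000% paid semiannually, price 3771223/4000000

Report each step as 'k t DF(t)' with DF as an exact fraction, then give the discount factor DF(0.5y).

step 1 [0.5y] swap r/2=389/9611: DF=(1 − 389/9611·(0))/(1+389/9611) = 9611/10000 ≈ 0.961100
step 2 [1y] bond c/2=1/100: DF=(97507/100000 − 1/100·(0.961100))/(1+1/100) = 9559/10000 ≈ 0.955900
step 3 [1.5y] bond c/2=7/200: DF=(2051631/2000000 − 7/200·(0.961100+0.955900))/(1+7/200) = 9263/10000 ≈ 0.926300
step 4 [2y] bond c/2=17/800: DF=(775221/800000 − 17/800·(0.961100+0.955900+0.926300))/(1+17/800) = 8897/10000 ≈ 0.889700
step 5 [2.5y] zero: DF = P = 8561/10000 ≈ 0.856100
step 6 [3y] swap r/2=1533/54358: DF=(1 − 1533/54358·(0.961100+0.955900+0.926300+0.889700+0.856100))/(1+1533/54358) = 8467/10000 ≈ 0.846700
step 7 [3.5y] bond c/2=7/400: DF=(3771223/4000000 − 7/400·(0.961100+0.955900+0.926300+0.889700+0.856100+0.846700))/(1+7/400) = 8331/10000 ≈ 0.833100

1 1/2 9611/10000
2 1 9559/10000
3 3/2 9263/10000
4 2 8897/10000
5 5/2 8561/10000
6 3 8467/10000
7 7/2 8331/10000
DF(0.5y) = 9611/10000 ≈ 0.961100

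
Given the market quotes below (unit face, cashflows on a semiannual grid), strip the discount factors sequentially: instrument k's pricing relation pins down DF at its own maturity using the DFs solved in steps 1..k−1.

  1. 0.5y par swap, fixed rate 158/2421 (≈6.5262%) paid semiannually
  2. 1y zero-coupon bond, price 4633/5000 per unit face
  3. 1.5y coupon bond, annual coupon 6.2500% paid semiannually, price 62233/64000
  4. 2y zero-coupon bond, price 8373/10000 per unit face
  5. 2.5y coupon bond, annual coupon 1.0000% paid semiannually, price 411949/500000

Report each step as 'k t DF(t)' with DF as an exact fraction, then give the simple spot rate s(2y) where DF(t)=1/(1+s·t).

1 1/2 2421/2500
2 1 4633/5000
3 3/2 1771/2000
4 2 8373/10000
5 5/2 4009/5000
s(2y) = (1/(8373/10000) − 1)/(2) = 1627/16746 ≈ 9.7158%

step 1 [0.5y] swap r/2=79/2421: DF=(1 − 79/2421·(0))/(1+79/2421) = 2421/2500 ≈ 0.968400
step 2 [1y] zero: DF = P = 4633/5000 ≈ 0.926600
step 3 [1.5y] bond c/2=1/32: DF=(62233/64000 − 1/32·(0.968400+0.926600))/(1+1/32) = 1771/2000 ≈ 0.885500
step 4 [2y] zero: DF = P = 8373/10000 ≈ 0.837300
step 5 [2.5y] bond c/2=1/200: DF=(411949/500000 − 1/200·(0.968400+0.926600+0.885500+0.837300))/(1+1/200) = 4009/5000 ≈ 0.801800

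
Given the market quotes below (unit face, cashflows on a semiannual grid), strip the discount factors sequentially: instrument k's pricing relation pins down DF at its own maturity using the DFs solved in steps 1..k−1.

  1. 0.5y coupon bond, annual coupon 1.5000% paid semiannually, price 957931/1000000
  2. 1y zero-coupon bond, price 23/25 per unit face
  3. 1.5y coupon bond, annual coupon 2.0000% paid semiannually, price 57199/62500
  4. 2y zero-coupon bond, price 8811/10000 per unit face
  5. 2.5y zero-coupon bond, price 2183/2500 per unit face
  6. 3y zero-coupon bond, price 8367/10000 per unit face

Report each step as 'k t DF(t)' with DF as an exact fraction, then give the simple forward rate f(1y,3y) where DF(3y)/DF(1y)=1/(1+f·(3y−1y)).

step 1 [0.5y] bond c/2=3/400: DF=(957931/1000000 − 3/400·(0))/(1+3/400) = 2377/2500 ≈ 0.950800
step 2 [1y] zero: DF = P = 23/25 ≈ 0.920000
step 3 [1.5y] bond c/2=1/100: DF=(57199/62500 − 1/100·(0.950800+0.920000))/(1+1/100) = 2219/2500 ≈ 0.887600
step 4 [2y] zero: DF = P = 8811/10000 ≈ 0.881100
step 5 [2.5y] zero: DF = P = 2183/2500 ≈ 0.873200
step 6 [3y] zero: DF = P = 8367/10000 ≈ 0.836700

1 1/2 2377/2500
2 1 23/25
3 3/2 2219/2500
4 2 8811/10000
5 5/2 2183/2500
6 3 8367/10000
f(1y,3y) = ((23/25)/(8367/10000) − 1)/(2) = 833/16734 ≈ 4.9779%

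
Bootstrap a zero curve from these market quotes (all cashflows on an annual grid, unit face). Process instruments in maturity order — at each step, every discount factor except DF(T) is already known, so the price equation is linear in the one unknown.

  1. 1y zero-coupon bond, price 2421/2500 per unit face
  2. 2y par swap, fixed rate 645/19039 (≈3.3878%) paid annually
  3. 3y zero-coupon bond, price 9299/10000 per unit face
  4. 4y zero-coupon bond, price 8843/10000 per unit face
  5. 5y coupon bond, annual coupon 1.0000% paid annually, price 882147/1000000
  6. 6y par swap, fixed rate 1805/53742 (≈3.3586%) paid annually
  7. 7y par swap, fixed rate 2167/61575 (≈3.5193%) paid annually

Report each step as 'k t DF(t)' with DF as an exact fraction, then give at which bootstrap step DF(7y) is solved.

step 1 [1y] zero: DF = P = 2421/2500 ≈ 0.968400
step 2 [2y] swap r/1=645/19039: DF=(1 − 645/19039·(0.968400))/(1+645/19039) = 1871/2000 ≈ 0.935500
step 3 [3y] zero: DF = P = 9299/10000 ≈ 0.929900
step 4 [4y] zero: DF = P = 8843/10000 ≈ 0.884300
step 5 [5y] bond c/1=1/100: DF=(882147/1000000 − 1/100·(0.968400+0.935500+0.929900+0.884300))/(1+1/100) = 4183/5000 ≈ 0.836600
step 6 [6y] swap r/1=1805/53742: DF=(1 − 1805/53742·(0.968400+0.935500+0.929900+0.884300+0.836600))/(1+1805/53742) = 1639/2000 ≈ 0.819500
step 7 [7y] swap r/1=2167/61575: DF=(1 − 2167/61575·(0.968400+0.935500+0.929900+0.884300+0.836600+0.819500))/(1+2167/61575) = 7833/10000 ≈ 0.783300

1 1 2421/2500
2 2 1871/2000
3 3 9299/10000
4 4 8843/10000
5 5 4183/5000
6 6 1639/2000
7 7 7833/10000
DF(7y) is solved at step 7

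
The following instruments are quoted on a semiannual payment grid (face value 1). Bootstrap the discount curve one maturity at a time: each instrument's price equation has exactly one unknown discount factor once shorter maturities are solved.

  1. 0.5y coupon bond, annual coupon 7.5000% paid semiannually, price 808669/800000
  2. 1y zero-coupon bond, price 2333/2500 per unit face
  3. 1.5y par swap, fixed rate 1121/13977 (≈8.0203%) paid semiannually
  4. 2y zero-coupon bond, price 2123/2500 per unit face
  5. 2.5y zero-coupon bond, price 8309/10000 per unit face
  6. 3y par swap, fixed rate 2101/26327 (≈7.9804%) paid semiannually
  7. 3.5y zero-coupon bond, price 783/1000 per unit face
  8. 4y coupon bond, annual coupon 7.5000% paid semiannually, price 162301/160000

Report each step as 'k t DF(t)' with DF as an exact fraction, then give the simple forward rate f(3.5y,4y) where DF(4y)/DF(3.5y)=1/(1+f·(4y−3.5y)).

step 1 [0.5y] bond c/2=3/80: DF=(808669/800000 − 3/80·(0))/(1+3/80) = 9743/10000 ≈ 0.974300
step 2 [1y] zero: DF = P = 2333/2500 ≈ 0.933200
step 3 [1.5y] swap r/2=1121/27954: DF=(1 − 1121/27954·(0.974300+0.933200))/(1+1121/27954) = 8879/10000 ≈ 0.887900
step 4 [2y] zero: DF = P = 2123/2500 ≈ 0.849200
step 5 [2.5y] zero: DF = P = 8309/10000 ≈ 0.830900
step 6 [3y] swap r/2=2101/52654: DF=(1 − 2101/52654·(0.974300+0.933200+0.887900+0.849200+0.830900))/(1+2101/52654) = 7899/10000 ≈ 0.789900
step 7 [3.5y] zero: DF = P = 783/1000 ≈ 0.783000
step 8 [4y] bond c/2=3/80: DF=(162301/160000 − 3/80·(0.974300+0.933200+0.887900+0.849200+0.830900+0.789900+0.783000))/(1+3/80) = 7591/10000 ≈ 0.759100

1 1/2 9743/10000
2 1 2333/2500
3 3/2 8879/10000
4 2 2123/2500
5 5/2 8309/10000
6 3 7899/10000
7 7/2 783/1000
8 4 7591/10000
f(3.5y,4y) = ((783/1000)/(7591/10000) − 1)/(1/2) = 478/7591 ≈ 6.2969%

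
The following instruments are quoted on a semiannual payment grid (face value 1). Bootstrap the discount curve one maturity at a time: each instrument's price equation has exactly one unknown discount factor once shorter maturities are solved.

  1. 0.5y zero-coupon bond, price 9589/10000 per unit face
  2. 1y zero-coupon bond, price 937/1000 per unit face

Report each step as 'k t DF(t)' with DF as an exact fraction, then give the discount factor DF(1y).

step 1 [0.5y] zero: DF = P = 9589/10000 ≈ 0.958900
step 2 [1y] zero: DF = P = 937/1000 ≈ 0.937000

1 1/2 9589/10000
2 1 937/1000
DF(1y) = 937/1000 ≈ 0.937000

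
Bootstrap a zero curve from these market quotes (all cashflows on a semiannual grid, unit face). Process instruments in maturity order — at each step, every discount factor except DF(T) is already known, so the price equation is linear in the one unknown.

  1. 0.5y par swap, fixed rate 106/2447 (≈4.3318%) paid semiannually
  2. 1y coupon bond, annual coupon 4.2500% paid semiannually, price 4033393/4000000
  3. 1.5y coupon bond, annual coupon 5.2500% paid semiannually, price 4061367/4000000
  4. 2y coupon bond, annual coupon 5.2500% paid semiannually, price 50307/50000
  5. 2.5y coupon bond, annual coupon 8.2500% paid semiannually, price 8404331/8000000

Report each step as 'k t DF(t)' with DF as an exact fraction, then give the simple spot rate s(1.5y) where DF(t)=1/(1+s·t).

step 1 [0.5y] swap r/2=53/2447: DF=(1 − 53/2447·(0))/(1+53/2447) = 2447/2500 ≈ 0.978800
step 2 [1y] bond c/2=17/800: DF=(4033393/4000000 − 17/800·(0.978800))/(1+17/800) = 967/1000 ≈ 0.967000
step 3 [1.5y] bond c/2=21/800: DF=(4061367/4000000 − 21/800·(0.978800+0.967000))/(1+21/800) = 2349/2500 ≈ 0.939600
step 4 [2y] bond c/2=21/800: DF=(50307/50000 − 21/800·(0.978800+0.967000+0.939600))/(1+21/800) = 4533/5000 ≈ 0.906600
step 5 [2.5y] bond c/2=33/800: DF=(8404331/8000000 − 33/800·(0.978800+0.967000+0.939600+0.906600))/(1+33/800) = 8587/10000 ≈ 0.858700

1 1/2 2447/2500
2 1 967/1000
3 3/2 2349/2500
4 2 4533/5000
5 5/2 8587/10000
s(1.5y) = (1/(2349/2500) − 1)/(3/2) = 302/7047 ≈ 4.2855%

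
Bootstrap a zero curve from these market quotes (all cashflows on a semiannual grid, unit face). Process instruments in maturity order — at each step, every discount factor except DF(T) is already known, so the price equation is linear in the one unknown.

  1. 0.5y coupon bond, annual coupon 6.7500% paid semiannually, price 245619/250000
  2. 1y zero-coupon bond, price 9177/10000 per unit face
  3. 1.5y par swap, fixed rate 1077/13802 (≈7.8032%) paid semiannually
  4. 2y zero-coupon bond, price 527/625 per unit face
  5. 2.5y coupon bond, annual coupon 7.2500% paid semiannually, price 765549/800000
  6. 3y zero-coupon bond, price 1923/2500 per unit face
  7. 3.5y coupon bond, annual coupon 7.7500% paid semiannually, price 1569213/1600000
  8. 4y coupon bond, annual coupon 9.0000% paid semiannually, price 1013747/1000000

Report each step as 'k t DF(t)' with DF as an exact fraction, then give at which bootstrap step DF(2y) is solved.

1 1/2 594/625
2 1 9177/10000
3 3/2 8923/10000
4 2 527/625
5 5/2 3987/5000
6 3 1923/2500
7 7/2 7513/10000
8 4 7151/10000
DF(2y) is solved at step 4

step 1 [0.5y] bond c/2=27/800: DF=(245619/250000 − 27/800·(0))/(1+27/800) = 594/625 ≈ 0.950400
step 2 [1y] zero: DF = P = 9177/10000 ≈ 0.917700
step 3 [1.5y] swap r/2=1077/27604: DF=(1 − 1077/27604·(0.950400+0.917700))/(1+1077/27604) = 8923/10000 ≈ 0.892300
step 4 [2y] zero: DF = P = 527/625 ≈ 0.843200
step 5 [2.5y] bond c/2=29/800: DF=(765549/800000 − 29/800·(0.950400+0.917700+0.892300+0.843200))/(1+29/800) = 3987/5000 ≈ 0.797400
step 6 [3y] zero: DF = P = 1923/2500 ≈ 0.769200
step 7 [3.5y] bond c/2=31/800: DF=(1569213/1600000 − 31/800·(0.950400+0.917700+0.892300+0.843200+0.797400+0.769200))/(1+31/800) = 7513/10000 ≈ 0.751300
step 8 [4y] bond c/2=9/200: DF=(1013747/1000000 − 9/200·(0.950400+0.917700+0.892300+0.843200+0.797400+0.769200+0.751300))/(1+9/200) = 7151/10000 ≈ 0.715100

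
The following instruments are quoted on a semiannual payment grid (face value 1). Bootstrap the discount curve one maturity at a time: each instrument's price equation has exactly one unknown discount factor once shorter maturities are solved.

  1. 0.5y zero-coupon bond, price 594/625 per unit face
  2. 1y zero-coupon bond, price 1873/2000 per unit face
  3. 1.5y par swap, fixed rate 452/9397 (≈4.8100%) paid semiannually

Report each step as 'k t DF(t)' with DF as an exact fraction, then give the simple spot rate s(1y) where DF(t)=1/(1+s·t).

1 1/2 594/625
2 1 1873/2000
3 3/2 4661/5000
s(1y) = (1/(1873/2000) − 1)/(1) = 127/1873 ≈ 6.7806%

step 1 [0.5y] zero: DF = P = 594/625 ≈ 0.950400
step 2 [1y] zero: DF = P = 1873/2000 ≈ 0.936500
step 3 [1.5y] swap r/2=226/9397: DF=(1 − 226/9397·(0.950400+0.936500))/(1+226/9397) = 4661/5000 ≈ 0.932200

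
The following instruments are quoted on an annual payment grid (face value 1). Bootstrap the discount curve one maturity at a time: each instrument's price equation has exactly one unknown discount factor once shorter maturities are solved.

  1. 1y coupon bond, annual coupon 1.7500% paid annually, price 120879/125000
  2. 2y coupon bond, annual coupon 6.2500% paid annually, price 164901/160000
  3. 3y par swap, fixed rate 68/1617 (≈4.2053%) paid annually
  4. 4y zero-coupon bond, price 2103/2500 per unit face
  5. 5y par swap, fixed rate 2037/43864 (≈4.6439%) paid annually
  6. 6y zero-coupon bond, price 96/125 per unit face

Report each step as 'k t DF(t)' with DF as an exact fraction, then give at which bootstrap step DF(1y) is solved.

1 1 594/625
2 2 9141/10000
3 3 2211/2500
4 4 2103/2500
5 5 7963/10000
6 6 96/125
DF(1y) is solved at step 1

step 1 [1y] bond c/1=7/400: DF=(120879/125000 − 7/400·(0))/(1+7/400) = 594/625 ≈ 0.950400
step 2 [2y] bond c/1=1/16: DF=(164901/160000 − 1/16·(0.950400))/(1+1/16) = 9141/10000 ≈ 0.914100
step 3 [3y] swap r/1=68/1617: DF=(1 − 68/1617·(0.950400+0.914100))/(1+68/1617) = 2211/2500 ≈ 0.884400
step 4 [4y] zero: DF = P = 2103/2500 ≈ 0.841200
step 5 [5y] swap r/1=2037/43864: DF=(1 − 2037/43864·(0.950400+0.914100+0.884400+0.841200))/(1+2037/43864) = 7963/10000 ≈ 0.796300
step 6 [6y] zero: DF = P = 96/125 ≈ 0.768000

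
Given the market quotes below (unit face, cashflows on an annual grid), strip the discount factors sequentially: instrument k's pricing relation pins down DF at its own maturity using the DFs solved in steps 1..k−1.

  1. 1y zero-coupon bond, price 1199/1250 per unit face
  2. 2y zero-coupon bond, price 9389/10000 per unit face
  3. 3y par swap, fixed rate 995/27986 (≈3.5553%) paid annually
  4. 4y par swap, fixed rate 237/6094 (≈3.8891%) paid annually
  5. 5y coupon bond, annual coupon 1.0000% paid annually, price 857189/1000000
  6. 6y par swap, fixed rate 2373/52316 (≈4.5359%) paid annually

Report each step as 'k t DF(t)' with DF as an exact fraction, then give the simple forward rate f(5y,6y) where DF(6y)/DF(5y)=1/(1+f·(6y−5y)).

step 1 [1y] zero: DF = P = 1199/1250 ≈ 0.959200
step 2 [2y] zero: DF = P = 9389/10000 ≈ 0.938900
step 3 [3y] swap r/1=995/27986: DF=(1 − 995/27986·(0.959200+0.938900))/(1+995/27986) = 1801/2000 ≈ 0.900500
step 4 [4y] swap r/1=237/6094: DF=(1 − 237/6094·(0.959200+0.938900+0.900500))/(1+237/6094) = 4289/5000 ≈ 0.857800
step 5 [5y] bond c/1=1/100: DF=(857189/1000000 − 1/100·(0.959200+0.938900+0.900500+0.857800))/(1+1/100) = 13/16 ≈ 0.812500
step 6 [6y] swap r/1=2373/52316: DF=(1 − 2373/52316·(0.959200+0.938900+0.900500+0.857800+0.812500))/(1+2373/52316) = 7627/10000 ≈ 0.762700

1 1 1199/1250
2 2 9389/10000
3 3 1801/2000
4 4 4289/5000
5 5 13/16
6 6 7627/10000
f(5y,6y) = ((13/16)/(7627/10000) − 1)/(1) = 498/7627 ≈ 6.5294%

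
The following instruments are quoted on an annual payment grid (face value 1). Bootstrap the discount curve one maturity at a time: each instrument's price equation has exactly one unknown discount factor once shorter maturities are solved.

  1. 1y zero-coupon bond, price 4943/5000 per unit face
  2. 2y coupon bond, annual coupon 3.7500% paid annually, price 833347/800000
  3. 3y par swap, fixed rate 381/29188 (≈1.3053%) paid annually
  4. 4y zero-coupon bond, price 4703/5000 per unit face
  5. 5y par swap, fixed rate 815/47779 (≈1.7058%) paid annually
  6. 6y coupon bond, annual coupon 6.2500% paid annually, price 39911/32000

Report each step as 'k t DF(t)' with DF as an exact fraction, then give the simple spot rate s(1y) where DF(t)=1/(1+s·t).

1 1 4943/5000
2 2 9683/10000
3 3 9619/10000
4 4 4703/5000
5 5 1837/2000
6 6 558/625
s(1y) = (1/(4943/5000) − 1)/(1) = 57/4943 ≈ 1.1531%

step 1 [1y] zero: DF = P = 4943/5000 ≈ 0.988600
step 2 [2y] bond c/1=3/80: DF=(833347/800000 − 3/80·(0.988600))/(1+3/80) = 9683/10000 ≈ 0.968300
step 3 [3y] swap r/1=381/29188: DF=(1 − 381/29188·(0.988600+0.968300))/(1+381/29188) = 9619/10000 ≈ 0.961900
step 4 [4y] zero: DF = P = 4703/5000 ≈ 0.940600
step 5 [5y] swap r/1=815/47779: DF=(1 − 815/47779·(0.988600+0.968300+0.961900+0.940600))/(1+815/47779) = 1837/2000 ≈ 0.918500
step 6 [6y] bond c/1=1/16: DF=(39911/32000 − 1/16·(0.988600+0.968300+0.961900+0.940600+0.918500))/(1+1/16) = 558/625 ≈ 0.892800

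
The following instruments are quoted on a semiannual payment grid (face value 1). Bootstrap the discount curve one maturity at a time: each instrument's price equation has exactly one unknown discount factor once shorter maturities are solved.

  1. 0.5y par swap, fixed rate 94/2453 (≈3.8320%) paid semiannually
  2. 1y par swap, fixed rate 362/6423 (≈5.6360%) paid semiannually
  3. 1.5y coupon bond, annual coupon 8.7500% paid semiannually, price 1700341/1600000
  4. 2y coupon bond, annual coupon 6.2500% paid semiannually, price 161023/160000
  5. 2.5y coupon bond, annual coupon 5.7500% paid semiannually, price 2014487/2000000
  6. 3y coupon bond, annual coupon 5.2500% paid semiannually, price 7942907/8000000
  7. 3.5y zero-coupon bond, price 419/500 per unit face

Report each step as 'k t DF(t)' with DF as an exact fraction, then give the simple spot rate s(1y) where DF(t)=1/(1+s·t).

1 1/2 2453/2500
2 1 9457/10000
3 3/2 4687/5000
4 2 8891/10000
5 5/2 4371/5000
6 3 8491/10000
7 7/2 419/500
s(1y) = (1/(9457/10000) − 1)/(1) = 543/9457 ≈ 5.7418%

step 1 [0.5y] swap r/2=47/2453: DF=(1 − 47/2453·(0))/(1+47/2453) = 2453/2500 ≈ 0.981200
step 2 [1y] swap r/2=181/6423: DF=(1 − 181/6423·(0.981200))/(1+181/6423) = 9457/10000 ≈ 0.945700
step 3 [1.5y] bond c/2=7/160: DF=(1700341/1600000 − 7/160·(0.981200+0.945700))/(1+7/160) = 4687/5000 ≈ 0.937400
step 4 [2y] bond c/2=1/32: DF=(161023/160000 − 1/32·(0.981200+0.945700+0.937400))/(1+1/32) = 8891/10000 ≈ 0.889100
step 5 [2.5y] bond c/2=23/800: DF=(2014487/2000000 − 23/800·(0.981200+0.945700+0.937400+0.889100))/(1+23/800) = 4371/5000 ≈ 0.874200
step 6 [3y] bond c/2=21/800: DF=(7942907/8000000 − 21/800·(0.981200+0.945700+0.937400+0.889100+0.874200))/(1+21/800) = 8491/10000 ≈ 0.849100
step 7 [3.5y] zero: DF = P = 419/500 ≈ 0.838000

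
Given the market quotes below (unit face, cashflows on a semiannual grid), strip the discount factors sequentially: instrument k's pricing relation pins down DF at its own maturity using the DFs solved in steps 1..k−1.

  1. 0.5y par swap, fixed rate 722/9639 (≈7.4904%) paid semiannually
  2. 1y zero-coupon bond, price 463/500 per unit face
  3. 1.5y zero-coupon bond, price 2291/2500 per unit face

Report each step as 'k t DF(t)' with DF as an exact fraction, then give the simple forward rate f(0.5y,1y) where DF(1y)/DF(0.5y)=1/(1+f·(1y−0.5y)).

step 1 [0.5y] swap r/2=361/9639: DF=(1 − 361/9639·(0))/(1+361/9639) = 9639/10000 ≈ 0.963900
step 2 [1y] zero: DF = P = 463/500 ≈ 0.926000
step 3 [1.5y] zero: DF = P = 2291/2500 ≈ 0.916400

1 1/2 9639/10000
2 1 463/500
3 3/2 2291/2500
f(0.5y,1y) = ((9639/10000)/(463/500) − 1)/(1/2) = 379/4630 ≈ 8.1857%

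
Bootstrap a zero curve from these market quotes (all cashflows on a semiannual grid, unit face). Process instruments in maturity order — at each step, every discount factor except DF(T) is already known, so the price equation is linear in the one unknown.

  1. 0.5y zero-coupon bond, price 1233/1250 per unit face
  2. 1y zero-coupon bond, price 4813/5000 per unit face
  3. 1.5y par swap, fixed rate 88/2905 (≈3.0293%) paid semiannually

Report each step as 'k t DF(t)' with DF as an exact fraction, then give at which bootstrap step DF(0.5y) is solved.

step 1 [0.5y] zero: DF = P = 1233/1250 ≈ 0.986400
step 2 [1y] zero: DF = P = 4813/5000 ≈ 0.962600
step 3 [1.5y] swap r/2=44/2905: DF=(1 − 44/2905·(0.986400+0.962600))/(1+44/2905) = 239/250 ≈ 0.956000

1 1/2 1233/1250
2 1 4813/5000
3 3/2 239/250
DF(0.5y) is solved at step 1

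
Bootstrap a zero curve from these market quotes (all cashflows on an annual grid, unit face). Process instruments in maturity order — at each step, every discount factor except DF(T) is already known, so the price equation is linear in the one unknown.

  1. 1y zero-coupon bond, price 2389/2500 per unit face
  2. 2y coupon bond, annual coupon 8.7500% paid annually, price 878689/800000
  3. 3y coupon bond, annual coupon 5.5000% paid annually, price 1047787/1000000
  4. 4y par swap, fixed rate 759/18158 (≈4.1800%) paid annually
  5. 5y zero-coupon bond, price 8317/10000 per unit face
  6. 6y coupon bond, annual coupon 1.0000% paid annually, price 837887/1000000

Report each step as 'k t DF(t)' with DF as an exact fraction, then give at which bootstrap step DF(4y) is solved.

1 1 2389/2500
2 2 9331/10000
3 3 8947/10000
4 4 4241/5000
5 5 8317/10000
6 6 3927/5000
DF(4y) is solved at step 4

step 1 [1y] zero: DF = P = 2389/2500 ≈ 0.955600
step 2 [2y] bond c/1=7/80: DF=(878689/800000 − 7/80·(0.955600))/(1+7/80) = 9331/10000 ≈ 0.933100
step 3 [3y] bond c/1=11/200: DF=(1047787/1000000 − 11/200·(0.955600+0.933100))/(1+11/200) = 8947/10000 ≈ 0.894700
step 4 [4y] swap r/1=759/18158: DF=(1 − 759/18158·(0.955600+0.933100+0.894700))/(1+759/18158) = 4241/5000 ≈ 0.848200
step 5 [5y] zero: DF = P = 8317/10000 ≈ 0.831700
step 6 [6y] bond c/1=1/100: DF=(837887/1000000 − 1/100·(0.955600+0.933100+0.894700+0.848200+0.831700))/(1+1/100) = 3927/5000 ≈ 0.785400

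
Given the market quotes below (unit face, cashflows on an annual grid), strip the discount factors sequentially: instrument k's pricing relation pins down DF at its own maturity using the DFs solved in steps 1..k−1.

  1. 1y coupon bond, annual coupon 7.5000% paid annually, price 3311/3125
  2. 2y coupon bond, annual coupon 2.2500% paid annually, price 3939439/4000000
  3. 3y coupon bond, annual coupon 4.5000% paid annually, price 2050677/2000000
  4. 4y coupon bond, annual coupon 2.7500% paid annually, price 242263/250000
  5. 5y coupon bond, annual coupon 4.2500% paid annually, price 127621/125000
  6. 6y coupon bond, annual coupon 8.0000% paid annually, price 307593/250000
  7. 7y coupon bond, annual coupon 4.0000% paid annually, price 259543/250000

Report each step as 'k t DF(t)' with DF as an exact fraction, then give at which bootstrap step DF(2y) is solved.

1 1 616/625
2 2 1883/2000
3 3 4491/5000
4 4 347/400
5 5 518/625
6 6 8043/10000
7 7 3967/5000
DF(2y) is solved at step 2

step 1 [1y] bond c/1=3/40: DF=(3311/3125 − 3/40·(0))/(1+3/40) = 616/625 ≈ 0.985600
step 2 [2y] bond c/1=9/400: DF=(3939439/4000000 − 9/400·(0.985600))/(1+9/400) = 1883/2000 ≈ 0.941500
step 3 [3y] bond c/1=9/200: DF=(2050677/2000000 − 9/200·(0.985600+0.941500))/(1+9/200) = 4491/5000 ≈ 0.898200
step 4 [4y] bond c/1=11/400: DF=(242263/250000 − 11/400·(0.985600+0.941500+0.898200))/(1+11/400) = 347/400 ≈ 0.867500
step 5 [5y] bond c/1=17/400: DF=(127621/125000 − 17/400·(0.985600+0.941500+0.898200+0.867500))/(1+17/400) = 518/625 ≈ 0.828800
step 6 [6y] bond c/1=2/25: DF=(307593/250000 − 2/25·(0.985600+0.941500+0.898200+0.867500+0.828800))/(1+2/25) = 8043/10000 ≈ 0.804300
step 7 [7y] bond c/1=1/25: DF=(259543/250000 − 1/25·(0.985600+0.941500+0.898200+0.867500+0.828800+0.804300))/(1+1/25) = 3967/5000 ≈ 0.793400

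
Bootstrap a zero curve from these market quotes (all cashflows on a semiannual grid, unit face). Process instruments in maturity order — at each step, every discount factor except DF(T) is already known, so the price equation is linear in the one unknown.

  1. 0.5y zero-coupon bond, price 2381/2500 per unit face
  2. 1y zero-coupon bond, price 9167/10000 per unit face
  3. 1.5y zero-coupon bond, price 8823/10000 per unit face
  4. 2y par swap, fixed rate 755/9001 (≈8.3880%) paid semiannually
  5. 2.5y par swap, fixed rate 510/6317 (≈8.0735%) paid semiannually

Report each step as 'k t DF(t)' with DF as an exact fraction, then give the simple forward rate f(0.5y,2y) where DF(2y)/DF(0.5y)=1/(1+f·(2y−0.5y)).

step 1 [0.5y] zero: DF = P = 2381/2500 ≈ 0.952400
step 2 [1y] zero: DF = P = 9167/10000 ≈ 0.916700
step 3 [1.5y] zero: DF = P = 8823/10000 ≈ 0.882300
step 4 [2y] swap r/2=755/18002: DF=(1 − 755/18002·(0.952400+0.916700+0.882300))/(1+755/18002) = 849/1000 ≈ 0.849000
step 5 [2.5y] swap r/2=255/6317: DF=(1 − 255/6317·(0.952400+0.916700+0.882300+0.849000))/(1+255/6317) = 1643/2000 ≈ 0.821500

1 1/2 2381/2500
2 1 9167/10000
3 3/2 8823/10000
4 2 849/1000
5 5/2 1643/2000
f(0.5y,2y) = ((2381/2500)/(849/1000) − 1)/(3/2) = 1034/12735 ≈ 8.1194%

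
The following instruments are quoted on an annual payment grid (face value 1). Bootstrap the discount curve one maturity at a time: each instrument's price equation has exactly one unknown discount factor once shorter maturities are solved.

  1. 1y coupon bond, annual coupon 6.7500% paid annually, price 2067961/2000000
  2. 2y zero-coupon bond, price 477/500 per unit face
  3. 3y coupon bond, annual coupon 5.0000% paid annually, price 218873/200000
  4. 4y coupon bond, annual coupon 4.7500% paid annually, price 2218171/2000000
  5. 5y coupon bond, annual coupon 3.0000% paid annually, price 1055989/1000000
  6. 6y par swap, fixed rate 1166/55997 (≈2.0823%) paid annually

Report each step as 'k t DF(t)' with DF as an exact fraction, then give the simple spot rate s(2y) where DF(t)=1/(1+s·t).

1 1 4843/5000
2 2 477/500
3 3 9507/10000
4 4 1857/2000
5 5 1829/2000
6 6 4417/5000
s(2y) = (1/(477/500) − 1)/(2) = 23/954 ≈ 2.4109%

step 1 [1y] bond c/1=27/400: DF=(2067961/2000000 − 27/400·(0))/(1+27/400) = 4843/5000 ≈ 0.968600
step 2 [2y] zero: DF = P = 477/500 ≈ 0.954000
step 3 [3y] bond c/1=1/20: DF=(218873/200000 − 1/20·(0.968600+0.954000))/(1+1/20) = 9507/10000 ≈ 0.950700
step 4 [4y] bond c/1=19/400: DF=(2218171/2000000 − 19/400·(0.968600+0.954000+0.950700))/(1+19/400) = 1857/2000 ≈ 0.928500
step 5 [5y] bond c/1=3/100: DF=(1055989/1000000 − 3/100·(0.968600+0.954000+0.950700+0.928500))/(1+3/100) = 1829/2000 ≈ 0.914500
step 6 [6y] swap r/1=1166/55997: DF=(1 − 1166/55997·(0.968600+0.954000+0.950700+0.928500+0.914500))/(1+1166/55997) = 4417/5000 ≈ 0.883400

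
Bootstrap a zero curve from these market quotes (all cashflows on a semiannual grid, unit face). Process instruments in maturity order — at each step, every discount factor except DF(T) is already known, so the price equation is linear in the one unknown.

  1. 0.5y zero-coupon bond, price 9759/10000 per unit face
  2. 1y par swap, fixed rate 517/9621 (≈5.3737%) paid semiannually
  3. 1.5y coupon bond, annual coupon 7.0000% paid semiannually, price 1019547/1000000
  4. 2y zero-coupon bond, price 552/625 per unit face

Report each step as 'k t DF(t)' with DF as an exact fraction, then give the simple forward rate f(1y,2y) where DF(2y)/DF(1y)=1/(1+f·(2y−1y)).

1 1/2 9759/10000
2 1 9483/10000
3 3/2 23/25
4 2 552/625
f(1y,2y) = ((9483/10000)/(552/625) − 1)/(1) = 217/2944 ≈ 7.3709%

step 1 [0.5y] zero: DF = P = 9759/10000 ≈ 0.975900
step 2 [1y] swap r/2=517/19242: DF=(1 − 517/19242·(0.975900))/(1+517/19242) = 9483/10000 ≈ 0.948300
step 3 [1.5y] bond c/2=7/200: DF=(1019547/1000000 − 7/200·(0.975900+0.948300))/(1+7/200) = 23/25 ≈ 0.920000
step 4 [2y] zero: DF = P = 552/625 ≈ 0.883200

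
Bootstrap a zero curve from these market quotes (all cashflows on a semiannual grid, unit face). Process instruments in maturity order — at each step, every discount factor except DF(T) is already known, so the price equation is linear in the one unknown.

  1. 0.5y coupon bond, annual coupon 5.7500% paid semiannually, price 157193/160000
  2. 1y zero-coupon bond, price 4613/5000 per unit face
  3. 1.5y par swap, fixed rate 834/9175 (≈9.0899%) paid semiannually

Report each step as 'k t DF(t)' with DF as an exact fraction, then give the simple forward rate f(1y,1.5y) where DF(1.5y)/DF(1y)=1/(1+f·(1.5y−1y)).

1 1/2 191/200
2 1 4613/5000
3 3/2 8749/10000
f(1y,1.5y) = ((4613/5000)/(8749/10000) − 1)/(1/2) = 954/8749 ≈ 10.9041%

step 1 [0.5y] bond c/2=23/800: DF=(157193/160000 − 23/800·(0))/(1+23/800) = 191/200 ≈ 0.955000
step 2 [1y] zero: DF = P = 4613/5000 ≈ 0.922600
step 3 [1.5y] swap r/2=417/9175: DF=(1 − 417/9175·(0.955000+0.922600))/(1+417/9175) = 8749/10000 ≈ 0.874900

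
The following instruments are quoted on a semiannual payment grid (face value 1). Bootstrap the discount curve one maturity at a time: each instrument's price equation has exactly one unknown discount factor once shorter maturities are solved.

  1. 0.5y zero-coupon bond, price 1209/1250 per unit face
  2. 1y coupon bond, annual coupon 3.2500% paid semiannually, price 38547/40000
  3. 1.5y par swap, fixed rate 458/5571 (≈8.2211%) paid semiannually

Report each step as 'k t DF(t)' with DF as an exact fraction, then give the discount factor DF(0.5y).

step 1 [0.5y] zero: DF = P = 1209/1250 ≈ 0.967200
step 2 [1y] bond c/2=13/800: DF=(38547/40000 − 13/800·(0.967200))/(1+13/800) = 583/625 ≈ 0.932800
step 3 [1.5y] swap r/2=229/5571: DF=(1 − 229/5571·(0.967200+0.932800))/(1+229/5571) = 1771/2000 ≈ 0.885500

1 1/2 1209/1250
2 1 583/625
3 3/2 1771/2000
DF(0.5y) = 1209/1250 ≈ 0.967200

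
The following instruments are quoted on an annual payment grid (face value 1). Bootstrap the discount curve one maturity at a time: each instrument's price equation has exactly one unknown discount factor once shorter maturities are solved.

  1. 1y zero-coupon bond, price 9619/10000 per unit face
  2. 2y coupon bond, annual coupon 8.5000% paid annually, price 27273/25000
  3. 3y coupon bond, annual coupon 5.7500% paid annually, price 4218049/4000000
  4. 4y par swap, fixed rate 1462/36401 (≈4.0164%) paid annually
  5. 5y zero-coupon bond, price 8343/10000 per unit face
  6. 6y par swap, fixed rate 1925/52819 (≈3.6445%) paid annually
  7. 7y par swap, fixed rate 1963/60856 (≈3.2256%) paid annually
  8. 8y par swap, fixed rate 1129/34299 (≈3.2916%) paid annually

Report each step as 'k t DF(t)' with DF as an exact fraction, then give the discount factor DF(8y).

step 1 [1y] zero: DF = P = 9619/10000 ≈ 0.961900
step 2 [2y] bond c/1=17/200: DF=(27273/25000 − 17/200·(0.961900))/(1+17/200) = 9301/10000 ≈ 0.930100
step 3 [3y] bond c/1=23/400: DF=(4218049/4000000 − 23/400·(0.961900+0.930100))/(1+23/400) = 8943/10000 ≈ 0.894300
step 4 [4y] swap r/1=1462/36401: DF=(1 − 1462/36401·(0.961900+0.930100+0.894300))/(1+1462/36401) = 4269/5000 ≈ 0.853800
step 5 [5y] zero: DF = P = 8343/10000 ≈ 0.834300
step 6 [6y] swap r/1=1925/52819: DF=(1 − 1925/52819·(0.961900+0.930100+0.894300+0.853800+0.834300))/(1+1925/52819) = 323/400 ≈ 0.807500
step 7 [7y] swap r/1=1963/60856: DF=(1 − 1963/60856·(0.961900+0.930100+0.894300+0.853800+0.834300+0.807500))/(1+1963/60856) = 8037/10000 ≈ 0.803700
step 8 [8y] swap r/1=1129/34299: DF=(1 − 1129/34299·(0.961900+0.930100+0.894300+0.853800+0.834300+0.807500+0.803700))/(1+1129/34299) = 3871/5000 ≈ 0.774200

1 1 9619/10000
2 2 9301/10000
3 3 8943/10000
4 4 4269/5000
5 5 8343/10000
6 6 323/400
7 7 8037/10000
8 8 3871/5000
DF(8y) = 3871/5000 ≈ 0.774200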